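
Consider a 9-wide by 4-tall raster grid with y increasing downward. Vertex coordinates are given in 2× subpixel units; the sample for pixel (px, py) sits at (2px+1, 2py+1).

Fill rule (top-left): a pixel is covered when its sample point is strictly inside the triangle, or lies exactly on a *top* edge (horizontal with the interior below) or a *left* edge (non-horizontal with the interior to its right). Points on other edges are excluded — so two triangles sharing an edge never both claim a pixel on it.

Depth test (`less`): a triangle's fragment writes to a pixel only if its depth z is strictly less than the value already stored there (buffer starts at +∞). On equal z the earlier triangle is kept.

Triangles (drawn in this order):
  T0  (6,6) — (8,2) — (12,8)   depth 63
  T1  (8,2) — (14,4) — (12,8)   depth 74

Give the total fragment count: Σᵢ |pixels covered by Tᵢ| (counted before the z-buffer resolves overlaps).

T0:
  2·area = 28
  edge (6, 6)→(8, 2): d=(2,-4) top-left  bias=+0
  edge (8, 2)→(12, 8): d=(4,6) right/bottom  bias=-1
  edge (12, 8)→(6, 6): d=(-6,-2) top-left  bias=+0
    (1,2)@(3, 5): e=[-14,42,0] → ·  [on edge]
    (3,2)@(7, 5): e=[2,18,8] → █
    (4,2)@(9, 5): e=[10,6,12] → █
    (5,2)@(11, 5): e=[18,-6,16] → ·
    (3,3)@(7, 7): e=[6,26,-4] → ·
    (4,3)@(9, 7): e=[14,14,0] → █  [on edge]
    (5,3)@(11, 7): e=[22,2,4] → █
    (6,3)@(13, 7): e=[30,-10,8] → ·
  covered (4 px):
    · · · · · · · · ·
    · · · · · · · · ·
    · · · █ █ · · · ·
    · · · · █ █ · · ·
T1:
  2·area = 28
  edge (8, 2)→(14, 4): d=(6,2) right/bottom  bias=-1
  edge (14, 4)→(12, 8): d=(-2,4) right/bottom  bias=-1
  edge (12, 8)→(8, 2): d=(-4,-6) top-left  bias=+0
    (2,0)@(5, 1): e=[0,42,-14] → ·  [on edge]
    (4,1)@(9, 3): e=[4,22,2] → █
    (5,1)@(11, 3): e=[0,14,14] → ·  [on edge]
    (4,2)@(9, 5): e=[16,18,-6] → ·
    (5,2)@(11, 5): e=[12,10,6] → █
    (6,2)@(13, 5): e=[8,2,18] → █
    (7,2)@(15, 5): e=[4,-6,30] → ·
    (8,2)@(17, 5): e=[0,-14,42] → ·  [on edge]
    (5,3)@(11, 7): e=[24,6,-2] → ·
    (6,3)@(13, 7): e=[20,-2,10] → ·
  covered (3 px):
    · · · · · · · · ·
    · · · · █ · · · ·
    · · · · · █ █ · ·
    · · · · · · · · ·

Answer: 7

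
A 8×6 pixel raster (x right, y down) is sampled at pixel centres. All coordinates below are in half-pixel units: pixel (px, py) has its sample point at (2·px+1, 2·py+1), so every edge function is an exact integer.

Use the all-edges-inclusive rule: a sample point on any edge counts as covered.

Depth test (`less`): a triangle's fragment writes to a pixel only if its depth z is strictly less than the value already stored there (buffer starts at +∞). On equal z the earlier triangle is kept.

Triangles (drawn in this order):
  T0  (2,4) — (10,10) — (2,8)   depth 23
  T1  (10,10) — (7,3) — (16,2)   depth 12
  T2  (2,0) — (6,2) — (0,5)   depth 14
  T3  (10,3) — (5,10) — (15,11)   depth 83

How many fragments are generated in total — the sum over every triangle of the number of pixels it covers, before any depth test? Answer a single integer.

T0:
  2·area = 32
  edge (2, 4)→(10, 10): d=(8,6) inclusive
  edge (10, 10)→(2, 8): d=(-8,-2) inclusive
  edge (2, 8)→(2, 4): d=(0,-4) inclusive
    (1,2)@(3, 5): e=[2,26,4] → █
    (2,2)@(5, 5): e=[-10,30,12] → ·
    (1,3)@(3, 7): e=[18,10,4] → █
    (2,3)@(5, 7): e=[6,14,12] → █
    (3,3)@(7, 7): e=[-6,18,20] → ·
    (1,4)@(3, 9): e=[34,-6,4] → ·
    (2,4)@(5, 9): e=[22,-2,12] → ·
    (3,4)@(7, 9): e=[10,2,20] → █
    (4,4)@(9, 9): e=[-2,6,28] → ·
    (3,5)@(7, 11): e=[26,-14,20] → ·
  covered (4 px):
    · · · · · · · ·
    · · · · · · · ·
    · █ · · · · · ·
    · █ █ · · · · ·
    · · · █ · · · ·
    · · · · · · · ·
T1:
  2·area = 66
  edge (10, 10)→(7, 3): d=(-3,-7) inclusive
  edge (7, 3)→(16, 2): d=(9,-1) inclusive
  edge (16, 2)→(10, 10): d=(-6,8) inclusive
    (3,1)@(7, 3): e=[0,0,66] → █  [on edge]
    (4,1)@(9, 3): e=[14,2,50] → █
    (5,1)@(11, 3): e=[28,4,34] → █
    (6,1)@(13, 3): e=[42,6,18] → █
    (7,1)@(15, 3): e=[56,8,2] → █
    (3,2)@(7, 5): e=[-6,18,54] → ·
    (4,2)@(9, 5): e=[8,20,38] → █
    (7,2)@(15, 5): e=[50,26,-10] → ·
    (4,3)@(9, 7): e=[2,38,26] → █
    (6,3)@(13, 7): e=[30,42,-6] → ·
    (4,4)@(9, 9): e=[-4,56,14] → ·
    (5,4)@(11, 9): e=[10,58,-2] → ·
  covered (10 px):
    · · · · · · · ·
    · · · █ █ █ █ █
    · · · · █ █ █ ·
    · · · · █ █ · ·
    · · · · · · · ·
    · · · · · · · ·
T2:
  2·area = 24
  edge (2, 0)→(6, 2): d=(4,2) inclusive
  edge (6, 2)→(0, 5): d=(-6,3) inclusive
  edge (0, 5)→(2, 0): d=(2,-5) inclusive
    (1,0)@(3, 1): e=[2,15,7] → █
    (2,0)@(5, 1): e=[-2,9,17] → ·
    (0,1)@(1, 3): e=[14,9,1] → █
    (2,1)@(5, 3): e=[6,-3,21] → ·
    (0,2)@(1, 5): e=[22,-3,5] → ·
    (1,2)@(3, 5): e=[18,-9,15] → ·
  covered (3 px):
    · █ · · · · · ·
    █ █ · · · · · ·
    · · · · · · · ·
    · · · · · · · ·
    · · · · · · · ·
    · · · · · · · ·
T3:
  2·area = 75  (B↔C swapped to make it positive)
  edge (10, 3)→(15, 11): d=(5,8) inclusive
  edge (15, 11)→(5, 10): d=(-10,-1) inclusive
  edge (5, 10)→(10, 3): d=(5,-7) inclusive
    (4,2)@(9, 5): e=[18,54,3] → █
    (5,2)@(11, 5): e=[2,56,17] → █
    (6,2)@(13, 5): e=[-14,58,31] → ·
    (4,3)@(9, 7): e=[28,34,13] → █
    (6,3)@(13, 7): e=[-4,38,41] → ·
    (3,4)@(7, 9): e=[54,12,9] → █
    (6,4)@(13, 9): e=[6,18,51] → █
    (7,4)@(15, 9): e=[-10,20,65] → ·
    (3,5)@(7, 11): e=[64,-8,19] → ·
    (4,5)@(9, 11): e=[48,-6,33] → ·
    (5,5)@(11, 11): e=[32,-4,47] → ·
    (6,5)@(13, 11): e=[16,-2,61] → ·
    (7,5)@(15, 11): e=[0,0,75] → █  [on edge]
  covered (9 px):
    · · · · · · · ·
    · · · · · · · ·
    · · · · █ █ · ·
    · · · · █ █ · ·
    · · · █ █ █ █ ·
    · · · · · · · █

Result: 26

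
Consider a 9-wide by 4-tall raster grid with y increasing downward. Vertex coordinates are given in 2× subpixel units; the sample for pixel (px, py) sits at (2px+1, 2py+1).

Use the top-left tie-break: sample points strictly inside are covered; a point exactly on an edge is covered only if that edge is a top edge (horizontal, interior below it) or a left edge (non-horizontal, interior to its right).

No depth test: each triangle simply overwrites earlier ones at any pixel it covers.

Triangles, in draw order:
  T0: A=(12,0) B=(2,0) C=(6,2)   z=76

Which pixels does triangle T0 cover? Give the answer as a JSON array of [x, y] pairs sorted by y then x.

T0:
  2·area = 20  (B↔C swapped to make it positive)
  edge (12, 0)→(6, 2): d=(-6,2) right/bottom  bias=-1
  edge (6, 2)→(2, 0): d=(-4,-2) top-left  bias=+0
  edge (2, 0)→(12, 0): d=(10,0) top-left  bias=+0
    (2,0)@(5, 1): e=[8,2,10] → █
    (3,0)@(7, 1): e=[4,6,10] → █
    (4,0)@(9, 1): e=[0,10,10] → ·  [on edge]
    (1,1)@(3, 3): e=[0,-10,30] → ·  [on edge]
    (2,1)@(5, 3): e=[-4,-6,30] → ·
    (3,1)@(7, 3): e=[-8,-2,30] → ·
  covered (2 px):
    · · █ █ · · · · ·
    · · · · · · · · ·
    · · · · · · · · ·
    · · · · · · · · ·

Answer: [[2,0],[3,0]]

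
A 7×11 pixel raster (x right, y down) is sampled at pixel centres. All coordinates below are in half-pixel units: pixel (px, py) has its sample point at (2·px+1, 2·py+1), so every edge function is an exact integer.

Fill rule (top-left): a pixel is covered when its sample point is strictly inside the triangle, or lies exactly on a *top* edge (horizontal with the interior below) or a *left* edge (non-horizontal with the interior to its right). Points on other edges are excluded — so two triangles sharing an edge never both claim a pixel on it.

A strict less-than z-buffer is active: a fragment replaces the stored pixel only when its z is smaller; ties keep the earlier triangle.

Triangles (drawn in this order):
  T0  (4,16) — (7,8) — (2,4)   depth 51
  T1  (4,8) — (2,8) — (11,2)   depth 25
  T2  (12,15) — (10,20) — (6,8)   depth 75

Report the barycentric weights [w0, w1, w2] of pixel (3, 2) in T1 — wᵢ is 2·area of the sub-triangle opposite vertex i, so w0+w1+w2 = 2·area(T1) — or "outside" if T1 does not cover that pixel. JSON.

T0:
  2·area = 52  (B↔C swapped to make it positive)
  edge (4, 16)→(2, 4): d=(-2,-12) top-left  bias=+0
  edge (2, 4)→(7, 8): d=(5,4) right/bottom  bias=-1
  edge (7, 8)→(4, 16): d=(-3,8) right/bottom  bias=-1
    (1,2)@(3, 5): e=[10,1,41] → █
    (2,2)@(5, 5): e=[34,-7,25] → ·
    (1,3)@(3, 7): e=[6,11,35] → █
    (2,3)@(5, 7): e=[30,3,19] → █
    (3,3)@(7, 7): e=[54,-5,3] → ·
    (1,4)@(3, 9): e=[2,21,29] → █
    (3,4)@(7, 9): e=[50,5,-3] → ·
    (1,5)@(3, 11): e=[-2,31,23] → ·
    (2,5)@(5, 11): e=[22,23,7] → █
    (3,5)@(7, 11): e=[46,15,-9] → ·
    (2,6)@(5, 13): e=[18,33,1] → █
    (3,6)@(7, 13): e=[42,25,-15] → ·
  covered (7 px):
    · · · · · · ·
    · · · · · · ·
    · █ · · · · ·
    · █ █ · · · ·
    · █ █ · · · ·
    · · █ · · · ·
    · · █ · · · ·
    · · · · · · ·
    · · · · · · ·
    · · · · · · ·
    · · · · · · ·
T1:
  2·area = 12
  edge (4, 8)→(2, 8): d=(-2,0) right/bottom  bias=-1
  edge (2, 8)→(11, 2): d=(9,-6) top-left  bias=+0
  edge (11, 2)→(4, 8): d=(-7,6) right/bottom  bias=-1
    (3,2)@(7, 5): e=[6,3,3] → █
    (4,2)@(9, 5): e=[6,15,-9] → ·
    (2,3)@(5, 7): e=[2,9,1] → █
    (3,3)@(7, 7): e=[2,21,-11] → ·
    (2,4)@(5, 9): e=[-2,27,-13] → ·
  covered (2 px):
    · · · · · · ·
    · · · · · · ·
    · · · █ · · ·
    · · █ · · · ·
    · · · · · · ·
    · · · · · · ·
    · · · · · · ·
    · · · · · · ·
    · · · · · · ·
    · · · · · · ·
    · · · · · · ·
T2:
  2·area = 44
  edge (12, 15)→(10, 20): d=(-2,5) right/bottom  bias=-1
  edge (10, 20)→(6, 8): d=(-4,-12) top-left  bias=+0
  edge (6, 8)→(12, 15): d=(6,7) right/bottom  bias=-1
    (2,2)@(5, 5): e=[55,0,-11] → ·  [on edge]
    (3,5)@(7, 11): e=[33,0,11] → █  [on edge]
    (4,5)@(9, 11): e=[23,24,-3] → ·
    (3,6)@(7, 13): e=[29,-8,23] → ·
    (4,6)@(9, 13): e=[19,16,9] → █
    (5,6)@(11, 13): e=[9,40,-5] → ·
    (4,7)@(9, 15): e=[15,8,21] → █
    (5,7)@(11, 15): e=[5,32,7] → █
    (6,7)@(13, 15): e=[-5,56,-7] → ·
    (4,8)@(9, 17): e=[11,0,33] → █  [on edge]
    (6,8)@(13, 17): e=[-9,48,5] → ·
    (4,9)@(9, 19): e=[7,-8,45] → ·
  covered (6 px):
    · · · · · · ·
    · · · · · · ·
    · · · · · · ·
    · · · · · · ·
    · · · · · · ·
    · · · █ · · ·
    · · · · █ · ·
    · · · · █ █ ·
    · · · · █ █ ·
    · · · · · · ·
    · · · · · · ·

Result: [3,3,6]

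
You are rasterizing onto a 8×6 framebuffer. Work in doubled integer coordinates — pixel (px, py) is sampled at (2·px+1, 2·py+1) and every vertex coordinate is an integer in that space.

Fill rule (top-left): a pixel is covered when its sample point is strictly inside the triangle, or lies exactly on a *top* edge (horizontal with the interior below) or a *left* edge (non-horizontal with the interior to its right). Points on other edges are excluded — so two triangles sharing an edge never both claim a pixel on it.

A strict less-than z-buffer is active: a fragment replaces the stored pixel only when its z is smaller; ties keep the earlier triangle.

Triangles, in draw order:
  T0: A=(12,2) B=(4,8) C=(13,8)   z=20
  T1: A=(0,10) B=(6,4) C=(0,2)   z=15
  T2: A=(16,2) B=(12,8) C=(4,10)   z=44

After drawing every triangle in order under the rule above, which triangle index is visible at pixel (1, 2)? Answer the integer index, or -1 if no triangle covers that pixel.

T0:
  2·area = 54  (B↔C swapped to make it positive)
  edge (12, 2)→(13, 8): d=(1,6) right/bottom  bias=-1
  edge (13, 8)→(4, 8): d=(-9,0) right/bottom  bias=-1
  edge (4, 8)→(12, 2): d=(8,-6) top-left  bias=+0
    (5,1)@(11, 3): e=[7,45,2] → █
    (6,1)@(13, 3): e=[-5,45,14] → ·
    (4,2)@(9, 5): e=[21,27,6] → █
    (6,2)@(13, 5): e=[-3,27,30] → ·
    (3,3)@(7, 7): e=[35,9,10] → █
    (6,3)@(13, 7): e=[-1,9,46] → ·
    (3,4)@(7, 9): e=[37,-9,26] → ·
    (4,4)@(9, 9): e=[25,-9,38] → ·
    (5,4)@(11, 9): e=[13,-9,50] → ·
  covered (6 px):
    · · · · · · · ·
    · · · · · █ · ·
    · · · · █ █ · ·
    · · · █ █ █ · ·
    · · · · · · · ·
    · · · · · · · ·
T1:
  2·area = 48  (B↔C swapped to make it positive)
  edge (0, 10)→(0, 2): d=(0,-8) top-left  bias=+0
  edge (0, 2)→(6, 4): d=(6,2) right/bottom  bias=-1
  edge (6, 4)→(0, 10): d=(-6,6) right/bottom  bias=-1
    (4,0)@(9, 1): e=[72,-24,0] → ·  [on edge]
    (0,1)@(1, 3): e=[8,4,36] → █
    (1,1)@(3, 3): e=[24,0,24] → ·  [on edge]
    (3,1)@(7, 3): e=[56,-8,0] → ·  [on edge]
    (0,2)@(1, 5): e=[8,16,24] → █
    (1,2)@(3, 5): e=[24,12,12] → █
    (2,2)@(5, 5): e=[40,8,0] → ·  [on edge]
    (4,2)@(9, 5): e=[72,0,-24] → ·  [on edge]
    (0,3)@(1, 7): e=[8,28,12] → █
    (1,3)@(3, 7): e=[24,24,0] → ·  [on edge]
    (7,3)@(15, 7): e=[120,0,-72] → ·  [on edge]
    (0,4)@(1, 9): e=[8,40,0] → ·  [on edge]
  covered (4 px):
    · · · · · · · ·
    █ · · · · · · ·
    █ █ · · · · · ·
    █ · · · · · · ·
    · · · · · · · ·
    · · · · · · · ·
T2:
  2·area = 40
  edge (16, 2)→(12, 8): d=(-4,6) right/bottom  bias=-1
  edge (12, 8)→(4, 10): d=(-8,2) right/bottom  bias=-1
  edge (4, 10)→(16, 2): d=(12,-8) top-left  bias=+0
    (7,1)@(15, 3): e=[2,34,4] → █
    (6,2)@(13, 5): e=[6,22,12] → █
    (7,2)@(15, 5): e=[-6,18,28] → ·
    (4,3)@(9, 7): e=[22,14,4] → █
    (5,3)@(11, 7): e=[10,10,20] → █
    (6,3)@(13, 7): e=[-2,6,36] → ·
    (3,4)@(7, 9): e=[26,2,12] → █
    (4,4)@(9, 9): e=[14,-2,28] → ·
    (5,4)@(11, 9): e=[2,-6,44] → ·
    (3,5)@(7, 11): e=[18,-14,36] → ·
  covered (5 px):
    · · · · · · · ·
    · · · · · · · █
    · · · · · · █ ·
    · · · · █ █ · ·
    · · · █ · · · ·
    · · · · · · · ·

Z-buffer (winner per pixel, '.' = empty):
  . . . . . . . .
  1 . . . . 0 . 2
  1 1 . . 0 0 2 .
  1 . . 0 0 0 . .
  . . . 2 . . . .
  . . . . . . . .

Result: 1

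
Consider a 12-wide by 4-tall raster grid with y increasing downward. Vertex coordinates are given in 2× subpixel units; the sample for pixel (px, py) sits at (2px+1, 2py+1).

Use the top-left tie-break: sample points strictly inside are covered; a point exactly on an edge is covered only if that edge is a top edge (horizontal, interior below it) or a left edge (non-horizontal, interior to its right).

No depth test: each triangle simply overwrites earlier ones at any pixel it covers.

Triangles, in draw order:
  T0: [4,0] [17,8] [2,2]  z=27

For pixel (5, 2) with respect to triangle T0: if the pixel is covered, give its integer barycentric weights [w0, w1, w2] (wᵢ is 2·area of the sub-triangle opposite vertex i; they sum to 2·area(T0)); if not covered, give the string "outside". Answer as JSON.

T0:
  2·area = 42
  edge (4, 0)→(17, 8): d=(13,8) right/bottom  bias=-1
  edge (17, 8)→(2, 2): d=(-15,-6) top-left  bias=+0
  edge (2, 2)→(4, 0): d=(2,-2) top-left  bias=+0
    (1,0)@(3, 1): e=[21,21,0] → #  [on edge]
    (2,0)@(5, 1): e=[5,33,4] → #
    (3,0)@(7, 1): e=[-11,45,8] → ·
    (0,1)@(1, 3): e=[63,-21,0] → ·  [on edge]
    (1,1)@(3, 3): e=[47,-9,4] → ·
    (2,1)@(5, 3): e=[31,3,8] → #
    (3,1)@(7, 3): e=[15,15,12] → #
    (4,1)@(9, 3): e=[-1,27,16] → ·
    (2,2)@(5, 5): e=[57,-27,12] → ·
    (3,2)@(7, 5): e=[41,-15,16] → ·
    (5,2)@(11, 5): e=[9,9,24] → #
    (6,2)@(13, 5): e=[-7,21,28] → ·
  covered (6 px):
    · # # · · · · · · · · ·
    · · # # · · · · · · · ·
    · · · · · # · · · · · ·
    · · · · · · · # · · · ·

Answer: [9,24,9]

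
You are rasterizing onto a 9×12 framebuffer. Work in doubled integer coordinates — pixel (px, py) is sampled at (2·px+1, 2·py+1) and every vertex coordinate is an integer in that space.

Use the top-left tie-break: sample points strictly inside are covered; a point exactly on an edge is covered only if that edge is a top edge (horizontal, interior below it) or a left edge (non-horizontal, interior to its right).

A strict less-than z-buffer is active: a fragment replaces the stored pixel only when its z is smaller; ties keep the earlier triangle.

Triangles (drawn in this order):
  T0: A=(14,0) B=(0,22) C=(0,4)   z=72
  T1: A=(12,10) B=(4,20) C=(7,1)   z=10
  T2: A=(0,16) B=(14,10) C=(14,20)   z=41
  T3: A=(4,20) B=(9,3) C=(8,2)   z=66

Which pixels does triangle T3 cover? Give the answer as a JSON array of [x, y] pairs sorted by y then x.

T0:
  2·area = 252
  edge (14, 0)→(0, 22): d=(-14,22) right/bottom  bias=-1
  edge (0, 22)→(0, 4): d=(0,-18) top-left  bias=+0
  edge (0, 4)→(14, 0): d=(14,-4) top-left  bias=+0
    (5,0)@(11, 1): e=[52,198,2] → █
    (6,0)@(13, 1): e=[8,234,10] → █
    (7,0)@(15, 1): e=[-36,270,18] → ·
    (2,1)@(5, 3): e=[156,90,6] → █
    (3,1)@(7, 3): e=[112,126,14] → █
    (4,1)@(9, 3): e=[68,162,22] → █
    (6,1)@(13, 3): e=[-20,234,38] → ·
    (0,2)@(1, 5): e=[216,18,18] → █
    (1,2)@(3, 5): e=[172,54,26] → █
    (5,2)@(11, 5): e=[-4,198,58] → ·
    (0,3)@(1, 7): e=[188,18,46] → █
    (5,3)@(11, 7): e=[-32,198,86] → ·
    (3,5)@(7, 11): e=[0,126,126] → ·  [on edge]
  covered (31 px):
    · · · · · █ █ · ·
    · · █ █ █ █ · · ·
    █ █ █ █ █ · · · ·
    █ █ █ █ █ · · · ·
    █ █ █ █ · · · · ·
    █ █ █ · · · · · ·
    █ █ █ · · · · · ·
    █ █ · · · · · · ·
    █ █ · · · · · · ·
    █ · · · · · · · ·
    · · · · · · · · ·
    · · · · · · · · ·
T1:
  2·area = 122
  edge (12, 10)→(4, 20): d=(-8,10) right/bottom  bias=-1
  edge (4, 20)→(7, 1): d=(3,-19) top-left  bias=+0
  edge (7, 1)→(12, 10): d=(5,9) right/bottom  bias=-1
    (3,0)@(7, 1): e=[122,0,0] → ·  [on edge]
    (3,1)@(7, 3): e=[106,6,10] → █
    (4,1)@(9, 3): e=[86,44,-8] → ·
    (3,2)@(7, 5): e=[90,12,20] → █
    (4,2)@(9, 5): e=[70,50,2] → █
    (5,2)@(11, 5): e=[50,88,-16] → ·
    (3,3)@(7, 7): e=[74,18,30] → █
    (5,3)@(11, 7): e=[34,94,-6] → ·
    (3,4)@(7, 9): e=[58,24,40] → █
    (5,4)@(11, 9): e=[18,100,4] → █
    (6,4)@(13, 9): e=[-2,138,-14] → ·
    (3,5)@(7, 11): e=[42,30,50] → █
    (8,9)@(17, 19): e=[-122,244,0] → ·  [on edge]
  covered (16 px):
    · · · · · · · · ·
    · · · █ · · · · ·
    · · · █ █ · · · ·
    · · · █ █ · · · ·
    · · · █ █ █ · · ·
    · · · █ █ █ · · ·
    · · · █ █ · · · ·
    · · █ █ · · · · ·
    · · █ · · · · · ·
    · · · · · · · · ·
    · · · · · · · · ·
    · · · · · · · · ·
T2:
  2·area = 140
  edge (0, 16)→(14, 10): d=(14,-6) top-left  bias=+0
  edge (14, 10)→(14, 20): d=(0,10) right/bottom  bias=-1
  edge (14, 20)→(0, 16): d=(-14,-4) top-left  bias=+0
    (6,5)@(13, 11): e=[8,10,122] → █
    (7,5)@(15, 11): e=[20,-10,130] → ·
    (3,6)@(7, 13): e=[0,70,70] → █  [on edge]
    (4,6)@(9, 13): e=[12,50,78] → █
    (5,6)@(11, 13): e=[24,30,86] → █
    (7,6)@(15, 13): e=[48,-10,102] → ·
    (1,7)@(3, 15): e=[4,110,26] → █
    (2,7)@(5, 15): e=[16,90,34] → █
    (7,7)@(15, 15): e=[76,-10,74] → ·
    (1,8)@(3, 17): e=[32,110,-2] → ·
    (2,8)@(5, 17): e=[44,90,6] → █
    (7,8)@(15, 17): e=[104,-10,46] → ·
  covered (18 px):
    · · · · · · · · ·
    · · · · · · · · ·
    · · · · · · · · ·
    · · · · · · · · ·
    · · · · · · · · ·
    · · · · · · █ · ·
    · · · █ █ █ █ · ·
    · █ █ █ █ █ █ · ·
    · · █ █ █ █ █ · ·
    · · · · · █ █ · ·
    · · · · · · · · ·
    · · · · · · · · ·
T3:
  2·area = 22  (B↔C swapped to make it positive)
  edge (4, 20)→(8, 2): d=(4,-18) top-left  bias=+0
  edge (8, 2)→(9, 3): d=(1,1) right/bottom  bias=-1
  edge (9, 3)→(4, 20): d=(-5,17) right/bottom  bias=-1
    (3,0)@(7, 1): e=[-22,0,44] → ·  [on edge]
    (4,1)@(9, 3): e=[22,0,0] → ·  [on edge]
    (5,2)@(11, 5): e=[66,0,-44] → ·  [on edge]
    (3,3)@(7, 7): e=[2,6,14] → █
    (4,3)@(9, 7): e=[38,4,-20] → ·
    (6,3)@(13, 7): e=[110,0,-88] → ·  [on edge]
    (3,4)@(7, 9): e=[10,8,4] → █
    (4,4)@(9, 9): e=[46,6,-30] → ·
    (7,4)@(15, 9): e=[154,0,-132] → ·  [on edge]
    (3,5)@(7, 11): e=[18,10,-6] → ·
    (8,5)@(17, 11): e=[198,0,-176] → ·  [on edge]
  covered (2 px):
    · · · · · · · · ·
    · · · · · · · · ·
    · · · · · · · · ·
    · · · █ · · · · ·
    · · · █ · · · · ·
    · · · · · · · · ·
    · · · · · · · · ·
    · · · · · · · · ·
    · · · · · · · · ·
    · · · · · · · · ·
    · · · · · · · · ·
    · · · · · · · · ·

Result: [[3,3],[3,4]]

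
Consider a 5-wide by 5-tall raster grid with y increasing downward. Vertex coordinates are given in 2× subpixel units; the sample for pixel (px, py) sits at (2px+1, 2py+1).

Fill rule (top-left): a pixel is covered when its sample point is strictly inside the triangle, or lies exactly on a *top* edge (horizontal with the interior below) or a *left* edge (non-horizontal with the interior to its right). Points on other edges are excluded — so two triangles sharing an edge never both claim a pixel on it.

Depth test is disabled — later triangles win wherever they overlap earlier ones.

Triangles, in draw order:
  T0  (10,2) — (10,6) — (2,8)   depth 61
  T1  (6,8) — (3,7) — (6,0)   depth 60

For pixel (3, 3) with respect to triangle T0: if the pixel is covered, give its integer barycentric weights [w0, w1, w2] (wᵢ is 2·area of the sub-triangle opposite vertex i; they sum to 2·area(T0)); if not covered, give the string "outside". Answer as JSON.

T0:
  2·area = 32
  edge (10, 2)→(10, 6): d=(0,4) right/bottom  bias=-1
  edge (10, 6)→(2, 8): d=(-8,2) right/bottom  bias=-1
  edge (2, 8)→(10, 2): d=(8,-6) top-left  bias=+0
    (4,1)@(9, 3): e=[4,26,2] → #
    (3,2)@(7, 5): e=[12,14,6] → #
    (2,3)@(5, 7): e=[20,2,10] → #
    (3,3)@(7, 7): e=[12,-2,22] → ·
    (4,3)@(9, 7): e=[4,-6,34] → ·
    (2,4)@(5, 9): e=[20,-14,26] → ·
  covered (4 px):
    · · · · ·
    · · · · #
    · · · # #
    · · # · ·
    · · · · ·
T1:
  2·area = 24
  edge (6, 8)→(3, 7): d=(-3,-1) top-left  bias=+0
  edge (3, 7)→(6, 0): d=(3,-7) top-left  bias=+0
  edge (6, 0)→(6, 8): d=(0,8) right/bottom  bias=-1
    (2,1)@(5, 3): e=[14,2,8] → #
    (3,1)@(7, 3): e=[16,16,-8] → ·
    (2,2)@(5, 5): e=[8,8,8] → #
    (3,2)@(7, 5): e=[10,22,-8] → ·
    (1,3)@(3, 7): e=[0,0,24] → #  [on edge]
    (3,3)@(7, 7): e=[4,28,-8] → ·
    (1,4)@(3, 9): e=[-6,6,24] → ·
    (2,4)@(5, 9): e=[-4,20,8] → ·
    (4,4)@(9, 9): e=[0,48,-24] → ·  [on edge]
  covered (4 px):
    · · · · ·
    · · # · ·
    · · # · ·
    · # # · ·
    · · · · ·

Final: "outside"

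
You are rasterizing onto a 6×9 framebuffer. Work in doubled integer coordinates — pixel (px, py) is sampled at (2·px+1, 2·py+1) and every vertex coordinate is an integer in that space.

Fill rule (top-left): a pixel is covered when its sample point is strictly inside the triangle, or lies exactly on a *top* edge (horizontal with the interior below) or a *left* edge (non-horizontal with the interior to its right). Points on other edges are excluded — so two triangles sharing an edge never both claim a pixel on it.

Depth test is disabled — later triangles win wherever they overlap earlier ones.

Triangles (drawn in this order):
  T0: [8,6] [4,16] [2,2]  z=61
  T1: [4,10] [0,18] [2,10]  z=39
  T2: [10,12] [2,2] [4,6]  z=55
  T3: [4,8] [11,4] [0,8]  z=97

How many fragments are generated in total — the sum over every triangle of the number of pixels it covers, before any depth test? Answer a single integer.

T0:
  2·area = 76
  edge (8, 6)→(4, 16): d=(-4,10) right/bottom  bias=-1
  edge (4, 16)→(2, 2): d=(-2,-14) top-left  bias=+0
  edge (2, 2)→(8, 6): d=(6,4) right/bottom  bias=-1
    (1,1)@(3, 3): e=[62,12,2] → X
    (2,1)@(5, 3): e=[42,40,-6] → .
    (1,2)@(3, 5): e=[54,8,14] → X
    (2,2)@(5, 5): e=[34,36,6] → X
    (3,2)@(7, 5): e=[14,64,-2] → .
    (1,3)@(3, 7): e=[46,4,26] → X
    (3,3)@(7, 7): e=[6,60,10] → X
    (4,3)@(9, 7): e=[-14,88,2] → .
    (1,4)@(3, 9): e=[38,0,38] → X  [on edge]
    (3,4)@(7, 9): e=[-2,56,22] → .
    (1,5)@(3, 11): e=[30,-4,50] → .
    (2,5)@(5, 11): e=[10,24,42] → X
  covered (10 px):
    . . . . . .
    . X . . . .
    . X X . . .
    . X X X . .
    . X X . . .
    . . X . . .
    . . X . . .
    . . . . . .
    . . . . . .
T1:
  2·area = 16
  edge (4, 10)→(0, 18): d=(-4,8) right/bottom  bias=-1
  edge (0, 18)→(2, 10): d=(2,-8) top-left  bias=+0
  edge (2, 10)→(4, 10): d=(2,0) top-left  bias=+0
    (1,5)@(3, 11): e=[4,10,2] → X
    (2,5)@(5, 11): e=[-12,26,2] → .
    (1,6)@(3, 13): e=[-4,14,6] → .
    (0,7)@(1, 15): e=[4,2,10] → X
    (1,7)@(3, 15): e=[-12,18,10] → .
    (0,8)@(1, 17): e=[-4,6,14] → .
  covered (2 px):
    . . . . . .
    . . . . . .
    . . . . . .
    . . . . . .
    . . . . . .
    . X . . . .
    . . . . . .
    X . . . . .
    . . . . . .
T2:
  2·area = 12  (B↔C swapped to make it positive)
  edge (10, 12)→(4, 6): d=(-6,-6) top-left  bias=+0
  edge (4, 6)→(2, 2): d=(-2,-4) top-left  bias=+0
  edge (2, 2)→(10, 12): d=(8,10) right/bottom  bias=-1
    (0,1)@(1, 3): e=[0,-6,18] → .  [on edge]
    (1,2)@(3, 5): e=[0,-2,14] → .  [on edge]
    (2,3)@(5, 7): e=[0,2,10] → X  [on edge]
    (3,3)@(7, 7): e=[12,10,-10] → .
    (2,4)@(5, 9): e=[-12,-2,26] → .
    (3,4)@(7, 9): e=[0,6,6] → X  [on edge]
    (4,4)@(9, 9): e=[12,14,-14] → .
    (3,5)@(7, 11): e=[-12,2,22] → .
    (4,5)@(9, 11): e=[0,10,2] → X  [on edge]
    (5,5)@(11, 11): e=[12,18,-18] → .
    (4,6)@(9, 13): e=[-12,6,18] → .
    (5,6)@(11, 13): e=[0,14,-2] → .  [on edge]
  covered (3 px):
    . . . . . .
    . . . . . .
    . . . . . .
    . . X . . .
    . . . X . .
    . . . . X .
    . . . . . .
    . . . . . .
    . . . . . .
T3:
  2·area = 16  (B↔C swapped to make it positive)
  edge (4, 8)→(0, 8): d=(-4,0) right/bottom  bias=-1
  edge (0, 8)→(11, 4): d=(11,-4) top-left  bias=+0
  edge (11, 4)→(4, 8): d=(-7,4) right/bottom  bias=-1
    (4,2)@(9, 5): e=[12,3,1] → X
    (5,2)@(11, 5): e=[12,11,-7] → .
    (1,3)@(3, 7): e=[4,1,11] → X
    (2,3)@(5, 7): e=[4,9,3] → X
    (3,3)@(7, 7): e=[4,17,-5] → .
    (4,3)@(9, 7): e=[4,25,-13] → .
    (1,4)@(3, 9): e=[-4,23,-3] → .
    (2,4)@(5, 9): e=[-4,31,-11] → .
  covered (3 px):
    . . . . . .
    . . . . . .
    . . . . X .
    . X X . . .
    . . . . . .
    . . . . . .
    . . . . . .
    . . . . . .
    . . . . . .

Final: 18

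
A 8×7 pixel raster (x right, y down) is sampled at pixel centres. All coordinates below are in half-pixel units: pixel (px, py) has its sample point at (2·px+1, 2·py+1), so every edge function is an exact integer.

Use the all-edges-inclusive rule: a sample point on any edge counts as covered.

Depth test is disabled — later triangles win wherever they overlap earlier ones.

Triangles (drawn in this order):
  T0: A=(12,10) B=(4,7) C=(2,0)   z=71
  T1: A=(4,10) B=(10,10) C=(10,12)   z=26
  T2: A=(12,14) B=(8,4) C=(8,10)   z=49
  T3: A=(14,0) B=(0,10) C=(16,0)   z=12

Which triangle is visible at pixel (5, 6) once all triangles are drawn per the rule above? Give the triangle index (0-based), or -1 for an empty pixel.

T0:
  2·area = 50
  edge (12, 10)→(4, 7): d=(-8,-3) inclusive
  edge (4, 7)→(2, 0): d=(-2,-7) inclusive
  edge (2, 0)→(12, 10): d=(10,10) inclusive
    (1,0)@(3, 1): e=[45,5,0] → █  [on edge]
    (2,0)@(5, 1): e=[51,19,-20] → ·
    (1,1)@(3, 3): e=[29,1,20] → █
    (2,1)@(5, 3): e=[35,15,0] → █  [on edge]
    (3,1)@(7, 3): e=[41,29,-20] → ·
    (1,2)@(3, 5): e=[13,-3,40] → ·
    (2,2)@(5, 5): e=[19,11,20] → █
    (3,2)@(7, 5): e=[25,25,0] → █  [on edge]
    (4,2)@(9, 5): e=[31,39,-20] → ·
    (2,3)@(5, 7): e=[3,7,40] → █
    (4,3)@(9, 7): e=[15,35,0] → █  [on edge]
    (5,3)@(11, 7): e=[21,49,-20] → ·
    (5,4)@(11, 9): e=[5,45,0] → █  [on edge]
    (6,5)@(13, 11): e=[-5,55,0] → ·  [on edge]
    (7,6)@(15, 13): e=[-15,65,0] → ·  [on edge]
  covered (9 px):
    · █ · · · · · ·
    · █ █ · · · · ·
    · · █ █ · · · ·
    · · █ █ █ · · ·
    · · · · · █ · ·
    · · · · · · · ·
    · · · · · · · ·
T1:
  2·area = 12
  edge (4, 10)→(10, 10): d=(6,0) inclusive
  edge (10, 10)→(10, 12): d=(0,2) inclusive
  edge (10, 12)→(4, 10): d=(-6,-2) inclusive
    (0,4)@(1, 9): e=[-6,18,0] → ·  [on edge]
    (3,5)@(7, 11): e=[6,6,0] → █  [on edge]
    (4,5)@(9, 11): e=[6,2,4] → █
    (5,5)@(11, 11): e=[6,-2,8] → ·
    (3,6)@(7, 13): e=[18,6,-12] → ·
    (4,6)@(9, 13): e=[18,2,-8] → ·
    (6,6)@(13, 13): e=[18,-6,0] → ·  [on edge]
  covered (2 px):
    · · · · · · · ·
    · · · · · · · ·
    · · · · · · · ·
    · · · · · · · ·
    · · · · · · · ·
    · · · █ █ · · ·
    · · · · · · · ·
T2:
  2·area = 24  (B↔C swapped to make it positive)
  edge (12, 14)→(8, 10): d=(-4,-4) inclusive
  edge (8, 10)→(8, 4): d=(0,-6) inclusive
  edge (8, 4)→(12, 14): d=(4,10) inclusive
    (0,1)@(1, 3): e=[0,-42,66] → ·  [on edge]
    (1,2)@(3, 5): e=[0,-30,54] → ·  [on edge]
    (2,3)@(5, 7): e=[0,-18,42] → ·  [on edge]
    (4,3)@(9, 7): e=[16,6,2] → █
    (5,3)@(11, 7): e=[24,18,-18] → ·
    (3,4)@(7, 9): e=[0,-6,30] → ·  [on edge]
    (4,4)@(9, 9): e=[8,6,10] → █
    (5,4)@(11, 9): e=[16,18,-10] → ·
    (4,5)@(9, 11): e=[0,6,18] → █  [on edge]
    (5,5)@(11, 11): e=[8,18,-2] → ·
    (4,6)@(9, 13): e=[-8,6,26] → ·
    (5,6)@(11, 13): e=[0,18,6] → █  [on edge]
  covered (4 px):
    · · · · · · · ·
    · · · · · · · ·
    · · · · · · · ·
    · · · · █ · · ·
    · · · · █ · · ·
    · · · · █ · · ·
    · · · · · █ · ·
T3:
  2·area = 20  (B↔C swapped to make it positive)
  edge (14, 0)→(16, 0): d=(2,0) inclusive
  edge (16, 0)→(0, 10): d=(-16,10) inclusive
  edge (0, 10)→(14, 0): d=(14,-10) inclusive
    (6,0)@(13, 1): e=[2,14,4] → █
    (7,0)@(15, 1): e=[2,-6,24] → ·
    (5,1)@(11, 3): e=[6,2,12] → █
    (6,1)@(13, 3): e=[6,-18,32] → ·
    (3,2)@(7, 5): e=[10,10,0] → █  [on edge]
    (4,2)@(9, 5): e=[10,-10,20] → ·
    (5,2)@(11, 5): e=[10,-30,40] → ·
    (3,3)@(7, 7): e=[14,-22,28] → ·
  covered (3 px):
    · · · · · · █ ·
    · · · · · █ · ·
    · · · █ · · · ·
    · · · · · · · ·
    · · · · · · · ·
    · · · · · · · ·
    · · · · · · · ·

Z-buffer (winner per pixel, '.' = empty):
  . 0 . . . . 3 .
  . 0 0 . . 3 . .
  . . 0 3 . . . .
  . . 0 0 2 . . .
  . . . . 2 0 . .
  . . . 1 2 . . .
  . . . . . 2 . .

Answer: 2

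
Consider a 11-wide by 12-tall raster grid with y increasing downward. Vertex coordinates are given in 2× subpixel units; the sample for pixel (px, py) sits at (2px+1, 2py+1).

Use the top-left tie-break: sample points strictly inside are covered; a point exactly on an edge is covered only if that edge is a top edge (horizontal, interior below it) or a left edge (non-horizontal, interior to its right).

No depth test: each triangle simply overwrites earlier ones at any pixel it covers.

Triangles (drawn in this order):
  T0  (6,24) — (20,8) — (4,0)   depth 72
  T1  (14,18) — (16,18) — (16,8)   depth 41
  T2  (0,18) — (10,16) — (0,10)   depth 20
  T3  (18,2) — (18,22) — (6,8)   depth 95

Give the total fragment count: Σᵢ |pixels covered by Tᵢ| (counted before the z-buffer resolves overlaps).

T0:
  2·area = 368  (B↔C swapped to make it positive)
  edge (6, 24)→(4, 0): d=(-2,-24) top-left  bias=+0
  edge (4, 0)→(20, 8): d=(16,8) right/bottom  bias=-1
  edge (20, 8)→(6, 24): d=(-14,16) right/bottom  bias=-1
    (2,0)@(5, 1): e=[22,8,338] → #
    (3,0)@(7, 1): e=[70,-8,306] → ·
    (2,1)@(5, 3): e=[18,40,310] → #
    (3,1)@(7, 3): e=[66,24,278] → #
    (4,1)@(9, 3): e=[114,8,246] → #
    (5,1)@(11, 3): e=[162,-8,214] → ·
    (2,2)@(5, 5): e=[14,72,282] → #
    (5,2)@(11, 5): e=[158,24,186] → #
    (6,2)@(13, 5): e=[206,8,154] → #
    (7,2)@(15, 5): e=[254,-8,122] → ·
    (2,3)@(5, 7): e=[10,104,254] → #
    (7,3)@(15, 7): e=[250,24,94] → #
  covered (46 px):
    · · # · · · · · · · ·
    · · # # # · · · · · ·
    · · # # # # # · · · ·
    · · # # # # # # # · ·
    · · # # # # # # # # ·
    · · # # # # # # # · ·
    · · · # # # # # · · ·
    · · · # # # # · · · ·
    · · · # # # · · · · ·
    · · · # # · · · · · ·
    · · · # · · · · · · ·
    · · · · · · · · · · ·
T1:
  2·area = 20  (B↔C swapped to make it positive)
  edge (14, 18)→(16, 8): d=(2,-10) top-left  bias=+0
  edge (16, 8)→(16, 18): d=(0,10) right/bottom  bias=-1
  edge (16, 18)→(14, 18): d=(-2,0) right/bottom  bias=-1
    (8,1)@(17, 3): e=[0,-10,30] → ·  [on edge]
    (7,6)@(15, 13): e=[0,10,10] → #  [on edge]
    (8,6)@(17, 13): e=[20,-10,10] → ·
    (7,7)@(15, 15): e=[4,10,6] → #
    (8,7)@(17, 15): e=[24,-10,6] → ·
    (7,8)@(15, 17): e=[8,10,2] → #
    (8,8)@(17, 17): e=[28,-10,2] → ·
    (7,9)@(15, 19): e=[12,10,-2] → ·
    (6,11)@(13, 23): e=[0,30,-10] → ·  [on edge]
  covered (3 px):
    · · · · · · · · · · ·
    · · · · · · · · · · ·
    · · · · · · · · · · ·
    · · · · · · · · · · ·
    · · · · · · · · · · ·
    · · · · · · · · · · ·
    · · · · · · · # · · ·
    · · · · · · · # · · ·
    · · · · · · · # · · ·
    · · · · · · · · · · ·
    · · · · · · · · · · ·
    · · · · · · · · · · ·
T2:
  2·area = 80  (B↔C swapped to make it positive)
  edge (0, 18)→(0, 10): d=(0,-8) top-left  bias=+0
  edge (0, 10)→(10, 16): d=(10,6) right/bottom  bias=-1
  edge (10, 16)→(0, 18): d=(-10,2) right/bottom  bias=-1
    (0,5)@(1, 11): e=[8,4,68] → #
    (1,5)@(3, 11): e=[24,-8,64] → ·
    (0,6)@(1, 13): e=[8,24,48] → #
    (1,6)@(3, 13): e=[24,12,44] → #
    (2,6)@(5, 13): e=[40,0,40] → ·  [on edge]
    (0,7)@(1, 15): e=[8,44,28] → #
    (2,7)@(5, 15): e=[40,20,20] → #
    (3,7)@(7, 15): e=[56,8,16] → #
    (4,7)@(9, 15): e=[72,-4,12] → ·
    (7,7)@(15, 15): e=[120,-40,0] → ·  [on edge]
    (0,8)@(1, 17): e=[8,64,8] → #
    (2,8)@(5, 17): e=[40,40,0] → ·  [on edge]
    (7,9)@(15, 19): e=[120,0,-40] → ·  [on edge]
  covered (9 px):
    · · · · · · · · · · ·
    · · · · · · · · · · ·
    · · · · · · · · · · ·
    · · · · · · · · · · ·
    · · · · · · · · · · ·
    # · · · · · · · · · ·
    # # · · · · · · · · ·
    # # # # · · · · · · ·
    # # · · · · · · · · ·
    · · · · · · · · · · ·
    · · · · · · · · · · ·
    · · · · · · · · · · ·
T3:
  2·area = 240
  edge (18, 2)→(18, 22): d=(0,20) right/bottom  bias=-1
  edge (18, 22)→(6, 8): d=(-12,-14) top-left  bias=+0
  edge (6, 8)→(18, 2): d=(12,-6) top-left  bias=+0
    (8,1)@(17, 3): e=[20,214,6] → #
    (9,1)@(19, 3): e=[-20,242,18] → ·
    (6,2)@(13, 5): e=[100,134,6] → #
    (7,2)@(15, 5): e=[60,162,18] → #
    (9,2)@(19, 5): e=[-20,218,42] → ·
    (4,3)@(9, 7): e=[180,54,6] → #
    (5,3)@(11, 7): e=[140,82,18] → #
    (9,3)@(19, 7): e=[-20,194,66] → ·
    (3,4)@(7, 9): e=[220,2,18] → #
    (9,4)@(19, 9): e=[-20,170,90] → ·
    (3,5)@(7, 11): e=[220,-22,42] → ·
    (4,5)@(9, 11): e=[180,6,54] → #
  covered (30 px):
    · · · · · · · · · · ·
    · · · · · · · · # · ·
    · · · · · · # # # · ·
    · · · · # # # # # · ·
    · · · # # # # # # · ·
    · · · · # # # # # · ·
    · · · · · # # # # · ·
    · · · · · · # # # · ·
    · · · · · · · # # · ·
    · · · · · · · · # · ·
    · · · · · · · · · · ·
    · · · · · · · · · · ·

Result: 88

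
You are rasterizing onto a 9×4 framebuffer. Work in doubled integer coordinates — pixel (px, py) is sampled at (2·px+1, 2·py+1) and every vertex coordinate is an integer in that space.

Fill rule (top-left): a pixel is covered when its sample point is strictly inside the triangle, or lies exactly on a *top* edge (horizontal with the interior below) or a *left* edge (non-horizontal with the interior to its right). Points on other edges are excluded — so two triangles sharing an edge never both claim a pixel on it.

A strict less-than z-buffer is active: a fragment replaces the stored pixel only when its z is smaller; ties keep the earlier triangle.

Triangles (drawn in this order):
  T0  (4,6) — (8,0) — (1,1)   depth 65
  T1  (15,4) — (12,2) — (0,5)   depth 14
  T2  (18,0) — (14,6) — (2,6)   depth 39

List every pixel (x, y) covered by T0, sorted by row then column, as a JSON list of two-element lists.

T0:
  2·area = 38  (B↔C swapped to make it positive)
  edge (4, 6)→(1, 1): d=(-3,-5) top-left  bias=+0
  edge (1, 1)→(8, 0): d=(7,-1) top-left  bias=+0
  edge (8, 0)→(4, 6): d=(-4,6) right/bottom  bias=-1
    (0,0)@(1, 1): e=[0,0,38] → #  [on edge]
    (1,0)@(3, 1): e=[10,2,26] → #
    (2,0)@(5, 1): e=[20,4,14] → #
    (3,0)@(7, 1): e=[30,6,2] → #
    (4,0)@(9, 1): e=[40,8,-10] → ·
    (0,1)@(1, 3): e=[-6,14,30] → ·
    (1,1)@(3, 3): e=[4,16,18] → #
    (3,1)@(7, 3): e=[24,20,-6] → ·
    (1,2)@(3, 5): e=[-2,30,10] → ·
    (2,2)@(5, 5): e=[8,32,-2] → ·
  covered (6 px):
    # # # # · · · · ·
    · # # · · · · · ·
    · · · · · · · · ·
    · · · · · · · · ·
T1:
  2·area = 33  (B↔C swapped to make it positive)
  edge (15, 4)→(0, 5): d=(-15,1) right/bottom  bias=-1
  edge (0, 5)→(12, 2): d=(12,-3) top-left  bias=+0
  edge (12, 2)→(15, 4): d=(3,2) right/bottom  bias=-1
    (4,1)@(9, 3): e=[21,3,9] → #
    (5,1)@(11, 3): e=[19,9,5] → #
    (6,1)@(13, 3): e=[17,15,1] → #
    (7,1)@(15, 3): e=[15,21,-3] → ·
    (4,2)@(9, 5): e=[-9,27,15] → ·
    (5,2)@(11, 5): e=[-11,33,11] → ·
    (6,2)@(13, 5): e=[-13,39,7] → ·
  covered (3 px):
    · · · · · · · · ·
    · · · · # # # · ·
    · · · · · · · · ·
    · · · · · · · · ·
T2:
  2·area = 72
  edge (18, 0)→(14, 6): d=(-4,6) right/bottom  bias=-1
  edge (14, 6)→(2, 6): d=(-12,0) right/bottom  bias=-1
  edge (2, 6)→(18, 0): d=(16,-6) top-left  bias=+0
    (8,0)@(17, 1): e=[2,60,10] → #
    (5,1)@(11, 3): e=[30,36,6] → #
    (6,1)@(13, 3): e=[18,36,18] → #
    (7,1)@(15, 3): e=[6,36,30] → #
    (8,1)@(17, 3): e=[-6,36,42] → ·
    (2,2)@(5, 5): e=[58,12,2] → #
    (3,2)@(7, 5): e=[46,12,14] → #
    (4,2)@(9, 5): e=[34,12,26] → #
    (7,2)@(15, 5): e=[-2,12,62] → ·
    (2,3)@(5, 7): e=[50,-12,34] → ·
    (3,3)@(7, 7): e=[38,-12,46] → ·
    (4,3)@(9, 7): e=[26,-12,58] → ·
  covered (9 px):
    · · · · · · · · #
    · · · · · # # # ·
    · · # # # # # · ·
    · · · · · · · · ·

Answer: [[0,0],[1,0],[2,0],[3,0],[1,1],[2,1]]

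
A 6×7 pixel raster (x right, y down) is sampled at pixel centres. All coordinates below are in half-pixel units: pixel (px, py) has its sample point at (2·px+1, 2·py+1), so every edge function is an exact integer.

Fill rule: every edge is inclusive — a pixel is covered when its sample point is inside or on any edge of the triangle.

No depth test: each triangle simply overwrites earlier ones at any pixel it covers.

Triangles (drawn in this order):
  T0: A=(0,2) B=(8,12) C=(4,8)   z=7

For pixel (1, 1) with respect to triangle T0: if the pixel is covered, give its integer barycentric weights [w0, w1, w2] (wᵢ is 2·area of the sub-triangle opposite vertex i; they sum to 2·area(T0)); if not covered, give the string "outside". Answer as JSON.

T0:
  2·area = 8
  edge (0, 2)→(8, 12): d=(8,10) inclusive
  edge (8, 12)→(4, 8): d=(-4,-4) inclusive
  edge (4, 8)→(0, 2): d=(-4,-6) inclusive
    (0,2)@(1, 5): e=[14,0,-6] → .  [on edge]
    (1,3)@(3, 7): e=[10,0,-2] → .  [on edge]
    (2,4)@(5, 9): e=[6,0,2] → X  [on edge]
    (3,4)@(7, 9): e=[-14,8,14] → .
    (2,5)@(5, 11): e=[22,-8,-6] → .
    (3,5)@(7, 11): e=[2,0,6] → X  [on edge]
    (4,5)@(9, 11): e=[-18,8,18] → .
    (3,6)@(7, 13): e=[18,-8,-2] → .
    (4,6)@(9, 13): e=[-2,0,10] → .  [on edge]
  covered (2 px):
    . . . . . .
    . . . . . .
    . . . . . .
    . . . . . .
    . . X . . .
    . . . X . .
    . . . . . .

Result: "outside"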